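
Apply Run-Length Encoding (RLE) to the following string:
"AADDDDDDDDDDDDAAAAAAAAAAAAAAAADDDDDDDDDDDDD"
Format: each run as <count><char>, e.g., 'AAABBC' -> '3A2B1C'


Scanning runs left to right:
  i=0: run of 'A' x 2 -> '2A'
  i=2: run of 'D' x 12 -> '12D'
  i=14: run of 'A' x 16 -> '16A'
  i=30: run of 'D' x 13 -> '13D'

RLE = 2A12D16A13D


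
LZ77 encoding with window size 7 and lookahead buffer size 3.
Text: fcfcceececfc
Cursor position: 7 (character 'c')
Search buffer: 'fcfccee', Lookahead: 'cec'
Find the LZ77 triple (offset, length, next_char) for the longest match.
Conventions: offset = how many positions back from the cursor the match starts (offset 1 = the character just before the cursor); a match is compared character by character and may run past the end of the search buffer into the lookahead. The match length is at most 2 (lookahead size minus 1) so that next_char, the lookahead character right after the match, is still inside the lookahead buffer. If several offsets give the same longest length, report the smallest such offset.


Try each offset into the search buffer:
  offset=1 (pos 6, char 'e'): match length 0
  offset=2 (pos 5, char 'e'): match length 0
  offset=3 (pos 4, char 'c'): match length 2
  offset=4 (pos 3, char 'c'): match length 1
  offset=5 (pos 2, char 'f'): match length 0
  offset=6 (pos 1, char 'c'): match length 1
  offset=7 (pos 0, char 'f'): match length 0
Longest match has length 2 at offset 3.
next_char = character at position 7 + 2 = 9 -> 'c'

Best match: offset=3, length=2 (matching 'ce' starting at position 4)
LZ77 triple: (3, 2, 'c')


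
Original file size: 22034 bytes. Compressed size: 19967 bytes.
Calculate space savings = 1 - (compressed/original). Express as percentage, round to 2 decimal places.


ratio = compressed/original = 19967/22034 = 0.90619
savings = 1 - ratio = 1 - 0.90619 = 0.09381
as a percentage: 0.09381 * 100 = 9.38%

Space savings = 1 - 19967/22034 = 9.38%


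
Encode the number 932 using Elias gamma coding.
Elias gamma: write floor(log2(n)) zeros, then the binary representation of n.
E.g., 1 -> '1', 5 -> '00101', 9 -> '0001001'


num_bits = floor(log2(932)) + 1 = 10
leading_zeros = num_bits - 1 = 9
binary(932) = 1110100100

Elias gamma(932) = '000000000' + '1110100100' = 0000000001110100100 (19 bits)


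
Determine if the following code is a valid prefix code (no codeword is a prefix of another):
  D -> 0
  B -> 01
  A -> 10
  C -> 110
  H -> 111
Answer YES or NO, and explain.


Checking each pair (does one codeword prefix another?):
  D='0' vs B='01': prefix -- VIOLATION

NO -- this is NOT a valid prefix code. D (0) is a prefix of B (01).


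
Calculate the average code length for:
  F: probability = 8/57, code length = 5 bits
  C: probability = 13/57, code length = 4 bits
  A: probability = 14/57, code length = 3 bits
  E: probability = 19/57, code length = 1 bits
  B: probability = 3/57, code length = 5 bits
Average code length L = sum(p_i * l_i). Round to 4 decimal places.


Weighted contributions p_i * l_i:
  F: (8/57) * 5 = 40/57
  C: (13/57) * 4 = 52/57
  A: (14/57) * 3 = 42/57
  E: (19/57) * 1 = 19/57
  B: (3/57) * 5 = 15/57
Sum = (40 + 52 + 42 + 19 + 15)/57 = 168/57

L = 168/57 = 2.9474 bits/symbol


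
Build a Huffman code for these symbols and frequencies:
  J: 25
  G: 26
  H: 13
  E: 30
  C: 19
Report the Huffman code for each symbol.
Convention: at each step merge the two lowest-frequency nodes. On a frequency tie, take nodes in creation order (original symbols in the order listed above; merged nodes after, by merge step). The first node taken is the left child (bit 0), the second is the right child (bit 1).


Huffman tree construction:
Step 1: Merge H(13) + C(19) = 32
Step 2: Merge J(25) + G(26) = 51
Step 3: Merge E(30) + (H+C)(32) = 62
Step 4: Merge (J+G)(51) + (E+(H+C))(62) = 113
Read each symbol's code off the tree from the root (left child = 0, right child = 1).

Codes:
  J: 00 (length 2)
  G: 01 (length 2)
  H: 110 (length 3)
  E: 10 (length 2)
  C: 111 (length 3)
Average code length: 258/113 = 2.2832 bits/symbol


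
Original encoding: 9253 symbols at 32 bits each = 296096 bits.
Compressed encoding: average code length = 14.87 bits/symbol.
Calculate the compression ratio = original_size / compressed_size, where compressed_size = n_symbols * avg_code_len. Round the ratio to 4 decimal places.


original_size = n_symbols * orig_bits = 9253 * 32 = 296096 bits
compressed_size = n_symbols * avg_code_len = 9253 * 14.87 = 137592.11 bits
ratio = original_size / compressed_size = 296096 / 137592.11 = 2.152

Compression ratio = 2.152


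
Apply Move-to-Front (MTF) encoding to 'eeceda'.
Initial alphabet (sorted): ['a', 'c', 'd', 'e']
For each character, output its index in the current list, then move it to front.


MTF encoding:
'e': index 3 in ['a', 'c', 'd', 'e'] -> ['e', 'a', 'c', 'd']
'e': index 0 in ['e', 'a', 'c', 'd'] -> ['e', 'a', 'c', 'd']
'c': index 2 in ['e', 'a', 'c', 'd'] -> ['c', 'e', 'a', 'd']
'e': index 1 in ['c', 'e', 'a', 'd'] -> ['e', 'c', 'a', 'd']
'd': index 3 in ['e', 'c', 'a', 'd'] -> ['d', 'e', 'c', 'a']
'a': index 3 in ['d', 'e', 'c', 'a'] -> ['a', 'd', 'e', 'c']


Output: [3, 0, 2, 1, 3, 3]


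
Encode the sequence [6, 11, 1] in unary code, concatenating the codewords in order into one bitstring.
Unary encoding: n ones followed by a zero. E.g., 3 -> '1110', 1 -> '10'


Encode each number as n ones followed by a terminating 0:
  6 -> 1111110 (7 bits)
  11 -> 111111111110 (12 bits)
  1 -> 10 (2 bits)
Total length = 7 + 12 + 2 = 21 bits.

Unary([6, 11, 1]) = 111111011111111111010 (21 bits)


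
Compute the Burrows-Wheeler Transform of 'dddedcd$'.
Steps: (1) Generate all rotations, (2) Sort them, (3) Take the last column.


Rotations (sorted):
  0: $dddedcd -> last char: d
  1: cd$ddded -> last char: d
  2: d$dddedc -> last char: c
  3: dcd$ddde -> last char: e
  4: dddedcd$ -> last char: $
  5: ddedcd$d -> last char: d
  6: dedcd$dd -> last char: d
  7: edcd$ddd -> last char: d


BWT = ddce$ddd


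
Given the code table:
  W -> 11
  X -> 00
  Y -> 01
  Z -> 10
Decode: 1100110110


Decoding:
11 -> W
00 -> X
11 -> W
01 -> Y
10 -> Z


Result: WXWYZ


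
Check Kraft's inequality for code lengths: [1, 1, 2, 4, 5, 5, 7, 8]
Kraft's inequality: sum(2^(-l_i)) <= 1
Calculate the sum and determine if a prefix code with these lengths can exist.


Sum = 2^(-1) + 2^(-1) + 2^(-2) + 2^(-4) + 2^(-5) + 2^(-5) + 2^(-7) + 2^(-8)
    = 0.5 + 0.5 + 0.25 + 0.0625 + 0.03125 + 0.03125 + 0.0078125 + 0.00390625
    = 355/256 = 1.38671875
Since 1.38671875 > 1, Kraft's inequality is NOT satisfied.
A prefix code with these lengths CANNOT exist.

Kraft sum = 1.38671875. Not satisfied.


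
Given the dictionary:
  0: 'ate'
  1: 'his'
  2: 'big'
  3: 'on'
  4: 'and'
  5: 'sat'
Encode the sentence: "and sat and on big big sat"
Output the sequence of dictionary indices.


Look up each word in the dictionary:
  'and' -> 4
  'sat' -> 5
  'and' -> 4
  'on' -> 3
  'big' -> 2
  'big' -> 2
  'sat' -> 5

Encoded: [4, 5, 4, 3, 2, 2, 5]


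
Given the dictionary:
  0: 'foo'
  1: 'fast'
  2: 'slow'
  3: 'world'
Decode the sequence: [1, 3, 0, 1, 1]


Look up each index in the dictionary:
  1 -> 'fast'
  3 -> 'world'
  0 -> 'foo'
  1 -> 'fast'
  1 -> 'fast'

Decoded: "fast world foo fast fast"


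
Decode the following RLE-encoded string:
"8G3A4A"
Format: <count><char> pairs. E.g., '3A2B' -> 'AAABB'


Expanding each <count><char> pair:
  8G -> 'GGGGGGGG'
  3A -> 'AAA'
  4A -> 'AAAA'

Decoded = GGGGGGGGAAAAAAA


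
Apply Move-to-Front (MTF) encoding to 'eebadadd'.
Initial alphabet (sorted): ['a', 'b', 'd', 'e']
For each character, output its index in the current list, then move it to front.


MTF encoding:
'e': index 3 in ['a', 'b', 'd', 'e'] -> ['e', 'a', 'b', 'd']
'e': index 0 in ['e', 'a', 'b', 'd'] -> ['e', 'a', 'b', 'd']
'b': index 2 in ['e', 'a', 'b', 'd'] -> ['b', 'e', 'a', 'd']
'a': index 2 in ['b', 'e', 'a', 'd'] -> ['a', 'b', 'e', 'd']
'd': index 3 in ['a', 'b', 'e', 'd'] -> ['d', 'a', 'b', 'e']
'a': index 1 in ['d', 'a', 'b', 'e'] -> ['a', 'd', 'b', 'e']
'd': index 1 in ['a', 'd', 'b', 'e'] -> ['d', 'a', 'b', 'e']
'd': index 0 in ['d', 'a', 'b', 'e'] -> ['d', 'a', 'b', 'e']


Output: [3, 0, 2, 2, 3, 1, 1, 0]


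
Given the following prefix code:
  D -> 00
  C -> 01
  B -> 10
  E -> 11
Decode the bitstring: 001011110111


Decoding step by step:
Bits 00 -> D
Bits 10 -> B
Bits 11 -> E
Bits 11 -> E
Bits 01 -> C
Bits 11 -> E


Decoded message: DBEECE


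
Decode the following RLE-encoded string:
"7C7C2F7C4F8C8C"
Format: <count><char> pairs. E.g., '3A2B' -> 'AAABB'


Expanding each <count><char> pair:
  7C -> 'CCCCCCC'
  7C -> 'CCCCCCC'
  2F -> 'FF'
  7C -> 'CCCCCCC'
  4F -> 'FFFF'
  8C -> 'CCCCCCCC'
  8C -> 'CCCCCCCC'

Decoded = CCCCCCCCCCCCCCFFCCCCCCCFFFFCCCCCCCCCCCCCCCC


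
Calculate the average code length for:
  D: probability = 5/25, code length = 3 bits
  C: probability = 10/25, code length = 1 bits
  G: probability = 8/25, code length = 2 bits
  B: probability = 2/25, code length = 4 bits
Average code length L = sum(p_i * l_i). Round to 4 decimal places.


Weighted contributions p_i * l_i:
  D: (5/25) * 3 = 15/25
  C: (10/25) * 1 = 10/25
  G: (8/25) * 2 = 16/25
  B: (2/25) * 4 = 8/25
Sum = (15 + 10 + 16 + 8)/25 = 49/25

L = 49/25 = 1.9600 bits/symbol


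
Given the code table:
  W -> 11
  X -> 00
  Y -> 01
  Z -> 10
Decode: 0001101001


Decoding:
00 -> X
01 -> Y
10 -> Z
10 -> Z
01 -> Y


Result: XYZZY


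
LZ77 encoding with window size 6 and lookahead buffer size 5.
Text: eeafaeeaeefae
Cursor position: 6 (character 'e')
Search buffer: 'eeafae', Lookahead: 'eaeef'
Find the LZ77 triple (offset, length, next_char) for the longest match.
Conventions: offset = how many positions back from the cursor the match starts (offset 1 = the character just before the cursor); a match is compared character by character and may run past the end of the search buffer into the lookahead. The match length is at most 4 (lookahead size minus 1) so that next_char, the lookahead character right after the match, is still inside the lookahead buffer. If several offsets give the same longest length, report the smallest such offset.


Try each offset into the search buffer:
  offset=1 (pos 5, char 'e'): match length 1
  offset=2 (pos 4, char 'a'): match length 0
  offset=3 (pos 3, char 'f'): match length 0
  offset=4 (pos 2, char 'a'): match length 0
  offset=5 (pos 1, char 'e'): match length 2
  offset=6 (pos 0, char 'e'): match length 1
Longest match has length 2 at offset 5.
next_char = character at position 6 + 2 = 8 -> 'e'

Best match: offset=5, length=2 (matching 'ea' starting at position 1)
LZ77 triple: (5, 2, 'e')


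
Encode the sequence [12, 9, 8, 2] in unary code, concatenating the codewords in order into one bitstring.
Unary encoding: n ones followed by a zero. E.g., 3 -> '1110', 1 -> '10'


Encode each number as n ones followed by a terminating 0:
  12 -> 1111111111110 (13 bits)
  9 -> 1111111110 (10 bits)
  8 -> 111111110 (9 bits)
  2 -> 110 (3 bits)
Total length = 13 + 10 + 9 + 3 = 35 bits.

Unary([12, 9, 8, 2]) = 11111111111101111111110111111110110 (35 bits)


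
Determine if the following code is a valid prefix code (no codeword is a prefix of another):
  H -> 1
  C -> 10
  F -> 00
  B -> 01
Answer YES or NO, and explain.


Checking each pair (does one codeword prefix another?):
  H='1' vs C='10': prefix -- VIOLATION

NO -- this is NOT a valid prefix code. H (1) is a prefix of C (10).


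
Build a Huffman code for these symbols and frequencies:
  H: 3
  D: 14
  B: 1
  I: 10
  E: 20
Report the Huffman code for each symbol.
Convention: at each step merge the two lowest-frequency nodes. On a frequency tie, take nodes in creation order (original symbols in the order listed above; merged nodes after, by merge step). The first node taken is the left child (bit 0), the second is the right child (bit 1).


Huffman tree construction:
Step 1: Merge B(1) + H(3) = 4
Step 2: Merge (B+H)(4) + I(10) = 14
Step 3: Merge D(14) + ((B+H)+I)(14) = 28
Step 4: Merge E(20) + (D+((B+H)+I))(28) = 48
Read each symbol's code off the tree from the root (left child = 0, right child = 1).

Codes:
  H: 1101 (length 4)
  D: 10 (length 2)
  B: 1100 (length 4)
  I: 111 (length 3)
  E: 0 (length 1)
Average code length: 94/48 = 1.9583 bits/symbol


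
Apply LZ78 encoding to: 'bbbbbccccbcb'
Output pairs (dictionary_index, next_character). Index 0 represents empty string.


LZ78 encoding steps:
Dictionary: {0: ''}
Step 1: w='' (idx 0), next='b' -> output (0, 'b'), add 'b' as idx 1
Step 2: w='b' (idx 1), next='b' -> output (1, 'b'), add 'bb' as idx 2
Step 3: w='bb' (idx 2), next='c' -> output (2, 'c'), add 'bbc' as idx 3
Step 4: w='' (idx 0), next='c' -> output (0, 'c'), add 'c' as idx 4
Step 5: w='c' (idx 4), next='c' -> output (4, 'c'), add 'cc' as idx 5
Step 6: w='b' (idx 1), next='c' -> output (1, 'c'), add 'bc' as idx 6
Step 7: w='b' (idx 1), end of input -> output (1, '')


Encoded: [(0, 'b'), (1, 'b'), (2, 'c'), (0, 'c'), (4, 'c'), (1, 'c'), (1, '')]


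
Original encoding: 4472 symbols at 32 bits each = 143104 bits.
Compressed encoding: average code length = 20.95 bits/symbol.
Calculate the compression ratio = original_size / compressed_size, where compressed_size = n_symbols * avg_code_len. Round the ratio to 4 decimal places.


original_size = n_symbols * orig_bits = 4472 * 32 = 143104 bits
compressed_size = n_symbols * avg_code_len = 4472 * 20.95 = 93688.4 bits
ratio = original_size / compressed_size = 143104 / 93688.4 = 1.5274

Compression ratio = 1.5274


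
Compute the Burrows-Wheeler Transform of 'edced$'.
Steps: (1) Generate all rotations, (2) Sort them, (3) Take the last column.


Rotations (sorted):
  0: $edced -> last char: d
  1: ced$ed -> last char: d
  2: d$edce -> last char: e
  3: dced$e -> last char: e
  4: ed$edc -> last char: c
  5: edced$ -> last char: $


BWT = ddeec$


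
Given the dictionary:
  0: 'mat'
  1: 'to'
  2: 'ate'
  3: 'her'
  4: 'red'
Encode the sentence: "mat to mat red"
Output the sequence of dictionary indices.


Look up each word in the dictionary:
  'mat' -> 0
  'to' -> 1
  'mat' -> 0
  'red' -> 4

Encoded: [0, 1, 0, 4]


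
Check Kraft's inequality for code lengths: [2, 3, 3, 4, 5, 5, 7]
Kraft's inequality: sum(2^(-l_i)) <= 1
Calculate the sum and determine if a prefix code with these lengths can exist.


Sum = 2^(-2) + 2^(-3) + 2^(-3) + 2^(-4) + 2^(-5) + 2^(-5) + 2^(-7)
    = 0.25 + 0.125 + 0.125 + 0.0625 + 0.03125 + 0.03125 + 0.0078125
    = 81/128 = 0.6328125
Since 0.6328125 <= 1, Kraft's inequality IS satisfied.
A prefix code with these lengths CAN exist.

Kraft sum = 0.6328125. Satisfied.


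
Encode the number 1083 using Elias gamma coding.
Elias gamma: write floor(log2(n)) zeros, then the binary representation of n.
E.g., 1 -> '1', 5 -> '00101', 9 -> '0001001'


num_bits = floor(log2(1083)) + 1 = 11
leading_zeros = num_bits - 1 = 10
binary(1083) = 10000111011

Elias gamma(1083) = '0000000000' + '10000111011' = 000000000010000111011 (21 bits)


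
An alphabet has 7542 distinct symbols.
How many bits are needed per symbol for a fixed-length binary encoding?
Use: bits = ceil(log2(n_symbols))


log2(7542) = 12.8807
Bracket: 2^12 = 4096 < 7542 <= 2^13 = 8192
So ceil(log2(7542)) = 13

bits = ceil(log2(7542)) = ceil(12.8807) = 13 bits


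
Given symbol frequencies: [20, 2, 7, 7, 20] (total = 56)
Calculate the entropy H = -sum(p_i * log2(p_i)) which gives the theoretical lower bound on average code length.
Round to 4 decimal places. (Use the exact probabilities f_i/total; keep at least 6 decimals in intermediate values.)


Per-symbol terms -p_i * log2(p_i) with p_i = f_i/56:
  p = 20/56 = 0.357143: log2(p) = -1.485427, -p*log2(p) = 0.530510
  p = 2/56 = 0.035714: log2(p) = -4.807355, -p*log2(p) = 0.171691
  p = 7/56 = 0.125000: log2(p) = -3.000000, -p*log2(p) = 0.375000
  p = 7/56 = 0.125000: log2(p) = -3.000000, -p*log2(p) = 0.375000
  p = 20/56 = 0.357143: log2(p) = -1.485427, -p*log2(p) = 0.530510
H = 0.530510 + 0.171691 + 0.375000 + 0.375000 + 0.530510 = 1.982711

H = 1.9827 bits/symbol


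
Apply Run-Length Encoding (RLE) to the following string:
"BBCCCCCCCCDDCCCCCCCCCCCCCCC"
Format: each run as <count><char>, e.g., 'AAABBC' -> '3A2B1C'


Scanning runs left to right:
  i=0: run of 'B' x 2 -> '2B'
  i=2: run of 'C' x 8 -> '8C'
  i=10: run of 'D' x 2 -> '2D'
  i=12: run of 'C' x 15 -> '15C'

RLE = 2B8C2D15C


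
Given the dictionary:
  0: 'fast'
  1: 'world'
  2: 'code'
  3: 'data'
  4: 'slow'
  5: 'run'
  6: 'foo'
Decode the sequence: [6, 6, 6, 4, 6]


Look up each index in the dictionary:
  6 -> 'foo'
  6 -> 'foo'
  6 -> 'foo'
  4 -> 'slow'
  6 -> 'foo'

Decoded: "foo foo foo slow foo"


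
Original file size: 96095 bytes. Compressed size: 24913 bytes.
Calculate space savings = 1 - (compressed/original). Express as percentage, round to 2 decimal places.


ratio = compressed/original = 24913/96095 = 0.259254
savings = 1 - ratio = 1 - 0.259254 = 0.740746
as a percentage: 0.740746 * 100 = 74.07%

Space savings = 1 - 24913/96095 = 74.07%


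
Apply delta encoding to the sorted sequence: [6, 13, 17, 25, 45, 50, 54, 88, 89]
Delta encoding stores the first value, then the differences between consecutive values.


First value: 6
Deltas:
  13 - 6 = 7
  17 - 13 = 4
  25 - 17 = 8
  45 - 25 = 20
  50 - 45 = 5
  54 - 50 = 4
  88 - 54 = 34
  89 - 88 = 1


Delta encoded: [6, 7, 4, 8, 20, 5, 4, 34, 1]


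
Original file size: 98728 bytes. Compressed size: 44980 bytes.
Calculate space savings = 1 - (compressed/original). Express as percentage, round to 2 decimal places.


ratio = compressed/original = 44980/98728 = 0.455595
savings = 1 - ratio = 1 - 0.455595 = 0.544405
as a percentage: 0.544405 * 100 = 54.44%

Space savings = 1 - 44980/98728 = 54.44%


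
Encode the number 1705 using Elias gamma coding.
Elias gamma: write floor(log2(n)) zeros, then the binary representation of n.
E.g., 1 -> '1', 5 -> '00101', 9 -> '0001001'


num_bits = floor(log2(1705)) + 1 = 11
leading_zeros = num_bits - 1 = 10
binary(1705) = 11010101001

Elias gamma(1705) = '0000000000' + '11010101001' = 000000000011010101001 (21 bits)


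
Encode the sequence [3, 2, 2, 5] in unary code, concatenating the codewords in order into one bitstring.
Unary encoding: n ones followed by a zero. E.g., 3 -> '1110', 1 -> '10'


Encode each number as n ones followed by a terminating 0:
  3 -> 1110 (4 bits)
  2 -> 110 (3 bits)
  2 -> 110 (3 bits)
  5 -> 111110 (6 bits)
Total length = 4 + 3 + 3 + 6 = 16 bits.

Unary([3, 2, 2, 5]) = 1110110110111110 (16 bits)


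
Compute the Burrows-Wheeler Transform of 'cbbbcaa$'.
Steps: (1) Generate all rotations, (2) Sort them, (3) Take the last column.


Rotations (sorted):
  0: $cbbbcaa -> last char: a
  1: a$cbbbca -> last char: a
  2: aa$cbbbc -> last char: c
  3: bbbcaa$c -> last char: c
  4: bbcaa$cb -> last char: b
  5: bcaa$cbb -> last char: b
  6: caa$cbbb -> last char: b
  7: cbbbcaa$ -> last char: $


BWT = aaccbbb$


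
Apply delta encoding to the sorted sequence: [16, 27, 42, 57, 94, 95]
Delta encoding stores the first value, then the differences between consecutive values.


First value: 16
Deltas:
  27 - 16 = 11
  42 - 27 = 15
  57 - 42 = 15
  94 - 57 = 37
  95 - 94 = 1


Delta encoded: [16, 11, 15, 15, 37, 1]


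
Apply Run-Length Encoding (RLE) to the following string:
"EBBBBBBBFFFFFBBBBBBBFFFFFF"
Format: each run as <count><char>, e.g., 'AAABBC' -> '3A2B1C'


Scanning runs left to right:
  i=0: run of 'E' x 1 -> '1E'
  i=1: run of 'B' x 7 -> '7B'
  i=8: run of 'F' x 5 -> '5F'
  i=13: run of 'B' x 7 -> '7B'
  i=20: run of 'F' x 6 -> '6F'

RLE = 1E7B5F7B6F


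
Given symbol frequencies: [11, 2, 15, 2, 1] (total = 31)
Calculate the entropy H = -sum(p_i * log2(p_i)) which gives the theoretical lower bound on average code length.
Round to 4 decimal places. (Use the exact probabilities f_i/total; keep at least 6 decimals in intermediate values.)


Per-symbol terms -p_i * log2(p_i) with p_i = f_i/31:
  p = 11/31 = 0.354839: log2(p) = -1.494765, -p*log2(p) = 0.530400
  p = 2/31 = 0.064516: log2(p) = -3.954196, -p*log2(p) = 0.255109
  p = 15/31 = 0.483871: log2(p) = -1.047306, -p*log2(p) = 0.506761
  p = 2/31 = 0.064516: log2(p) = -3.954196, -p*log2(p) = 0.255109
  p = 1/31 = 0.032258: log2(p) = -4.954196, -p*log2(p) = 0.159813
H = 0.530400 + 0.255109 + 0.506761 + 0.255109 + 0.159813 = 1.707192

H = 1.7072 bits/symbol


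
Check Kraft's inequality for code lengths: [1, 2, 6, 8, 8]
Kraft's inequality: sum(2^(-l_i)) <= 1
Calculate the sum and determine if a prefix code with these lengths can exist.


Sum = 2^(-1) + 2^(-2) + 2^(-6) + 2^(-8) + 2^(-8)
    = 0.5 + 0.25 + 0.015625 + 0.00390625 + 0.00390625
    = 198/256 = 0.7734375
Since 0.7734375 <= 1, Kraft's inequality IS satisfied.
A prefix code with these lengths CAN exist.

Kraft sum = 0.7734375. Satisfied.


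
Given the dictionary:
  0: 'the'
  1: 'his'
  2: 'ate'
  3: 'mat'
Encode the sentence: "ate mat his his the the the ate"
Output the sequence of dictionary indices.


Look up each word in the dictionary:
  'ate' -> 2
  'mat' -> 3
  'his' -> 1
  'his' -> 1
  'the' -> 0
  'the' -> 0
  'the' -> 0
  'ate' -> 2

Encoded: [2, 3, 1, 1, 0, 0, 0, 2]


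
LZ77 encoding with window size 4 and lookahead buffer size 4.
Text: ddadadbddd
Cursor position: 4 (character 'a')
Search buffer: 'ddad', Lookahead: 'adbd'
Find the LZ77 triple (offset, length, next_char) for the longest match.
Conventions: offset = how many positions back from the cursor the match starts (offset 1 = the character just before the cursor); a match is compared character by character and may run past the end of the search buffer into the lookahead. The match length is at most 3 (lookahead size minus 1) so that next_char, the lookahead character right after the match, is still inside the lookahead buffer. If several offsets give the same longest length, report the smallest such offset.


Try each offset into the search buffer:
  offset=1 (pos 3, char 'd'): match length 0
  offset=2 (pos 2, char 'a'): match length 2
  offset=3 (pos 1, char 'd'): match length 0
  offset=4 (pos 0, char 'd'): match length 0
Longest match has length 2 at offset 2.
next_char = character at position 4 + 2 = 6 -> 'b'

Best match: offset=2, length=2 (matching 'ad' starting at position 2)
LZ77 triple: (2, 2, 'b')


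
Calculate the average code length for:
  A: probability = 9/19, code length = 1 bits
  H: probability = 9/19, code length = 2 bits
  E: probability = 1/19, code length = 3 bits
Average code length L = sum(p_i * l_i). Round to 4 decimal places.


Weighted contributions p_i * l_i:
  A: (9/19) * 1 = 9/19
  H: (9/19) * 2 = 18/19
  E: (1/19) * 3 = 3/19
Sum = (9 + 18 + 3)/19 = 30/19

L = 30/19 = 1.5789 bits/symbol


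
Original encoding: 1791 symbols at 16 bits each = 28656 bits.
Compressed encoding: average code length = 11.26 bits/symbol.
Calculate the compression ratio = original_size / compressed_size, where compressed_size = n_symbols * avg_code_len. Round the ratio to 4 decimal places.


original_size = n_symbols * orig_bits = 1791 * 16 = 28656 bits
compressed_size = n_symbols * avg_code_len = 1791 * 11.26 = 20166.66 bits
ratio = original_size / compressed_size = 28656 / 20166.66 = 1.421

Compression ratio = 1.421


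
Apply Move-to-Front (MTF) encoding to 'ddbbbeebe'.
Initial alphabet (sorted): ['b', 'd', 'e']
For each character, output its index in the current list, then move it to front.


MTF encoding:
'd': index 1 in ['b', 'd', 'e'] -> ['d', 'b', 'e']
'd': index 0 in ['d', 'b', 'e'] -> ['d', 'b', 'e']
'b': index 1 in ['d', 'b', 'e'] -> ['b', 'd', 'e']
'b': index 0 in ['b', 'd', 'e'] -> ['b', 'd', 'e']
'b': index 0 in ['b', 'd', 'e'] -> ['b', 'd', 'e']
'e': index 2 in ['b', 'd', 'e'] -> ['e', 'b', 'd']
'e': index 0 in ['e', 'b', 'd'] -> ['e', 'b', 'd']
'b': index 1 in ['e', 'b', 'd'] -> ['b', 'e', 'd']
'e': index 1 in ['b', 'e', 'd'] -> ['e', 'b', 'd']


Output: [1, 0, 1, 0, 0, 2, 0, 1, 1]


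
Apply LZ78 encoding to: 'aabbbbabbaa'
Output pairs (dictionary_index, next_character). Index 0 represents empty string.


LZ78 encoding steps:
Dictionary: {0: ''}
Step 1: w='' (idx 0), next='a' -> output (0, 'a'), add 'a' as idx 1
Step 2: w='a' (idx 1), next='b' -> output (1, 'b'), add 'ab' as idx 2
Step 3: w='' (idx 0), next='b' -> output (0, 'b'), add 'b' as idx 3
Step 4: w='b' (idx 3), next='b' -> output (3, 'b'), add 'bb' as idx 4
Step 5: w='ab' (idx 2), next='b' -> output (2, 'b'), add 'abb' as idx 5
Step 6: w='a' (idx 1), next='a' -> output (1, 'a'), add 'aa' as idx 6


Encoded: [(0, 'a'), (1, 'b'), (0, 'b'), (3, 'b'), (2, 'b'), (1, 'a')]


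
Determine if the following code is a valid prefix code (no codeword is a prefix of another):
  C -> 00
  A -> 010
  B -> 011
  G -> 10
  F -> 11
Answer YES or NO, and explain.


Checking each pair (does one codeword prefix another?):
  C='00' vs A='010': no prefix
  C='00' vs B='011': no prefix
  C='00' vs G='10': no prefix
  C='00' vs F='11': no prefix
  A='010' vs C='00': no prefix
  A='010' vs B='011': no prefix
  A='010' vs G='10': no prefix
  A='010' vs F='11': no prefix
  B='011' vs C='00': no prefix
  B='011' vs A='010': no prefix
  B='011' vs G='10': no prefix
  B='011' vs F='11': no prefix
  G='10' vs C='00': no prefix
  G='10' vs A='010': no prefix
  G='10' vs B='011': no prefix
  G='10' vs F='11': no prefix
  F='11' vs C='00': no prefix
  F='11' vs A='010': no prefix
  F='11' vs B='011': no prefix
  F='11' vs G='10': no prefix
No violation found over all pairs.

YES -- this is a valid prefix code. No codeword is a prefix of any other codeword.


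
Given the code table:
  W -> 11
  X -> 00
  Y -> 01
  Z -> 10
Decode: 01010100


Decoding:
01 -> Y
01 -> Y
01 -> Y
00 -> X


Result: YYYX


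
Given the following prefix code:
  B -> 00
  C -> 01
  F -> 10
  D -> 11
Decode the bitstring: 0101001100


Decoding step by step:
Bits 01 -> C
Bits 01 -> C
Bits 00 -> B
Bits 11 -> D
Bits 00 -> B


Decoded message: CCBDB


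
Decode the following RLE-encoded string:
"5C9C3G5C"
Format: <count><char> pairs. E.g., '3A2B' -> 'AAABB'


Expanding each <count><char> pair:
  5C -> 'CCCCC'
  9C -> 'CCCCCCCCC'
  3G -> 'GGG'
  5C -> 'CCCCC'

Decoded = CCCCCCCCCCCCCCGGGCCCCC


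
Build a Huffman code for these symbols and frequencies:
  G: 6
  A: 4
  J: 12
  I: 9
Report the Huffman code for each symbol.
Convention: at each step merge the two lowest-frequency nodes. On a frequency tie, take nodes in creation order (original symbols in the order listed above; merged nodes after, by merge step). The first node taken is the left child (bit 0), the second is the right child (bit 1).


Huffman tree construction:
Step 1: Merge A(4) + G(6) = 10
Step 2: Merge I(9) + (A+G)(10) = 19
Step 3: Merge J(12) + (I+(A+G))(19) = 31
Read each symbol's code off the tree from the root (left child = 0, right child = 1).

Codes:
  G: 111 (length 3)
  A: 110 (length 3)
  J: 0 (length 1)
  I: 10 (length 2)
Average code length: 60/31 = 1.9355 bits/symbol


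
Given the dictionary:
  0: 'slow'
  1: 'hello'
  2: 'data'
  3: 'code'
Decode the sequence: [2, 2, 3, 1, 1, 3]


Look up each index in the dictionary:
  2 -> 'data'
  2 -> 'data'
  3 -> 'code'
  1 -> 'hello'
  1 -> 'hello'
  3 -> 'code'

Decoded: "data data code hello hello code"


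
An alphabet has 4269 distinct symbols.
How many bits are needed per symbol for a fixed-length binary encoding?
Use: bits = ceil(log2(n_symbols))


log2(4269) = 12.0597
Bracket: 2^12 = 4096 < 4269 <= 2^13 = 8192
So ceil(log2(4269)) = 13

bits = ceil(log2(4269)) = ceil(12.0597) = 13 bits


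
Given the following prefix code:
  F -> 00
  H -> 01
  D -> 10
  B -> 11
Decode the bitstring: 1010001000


Decoding step by step:
Bits 10 -> D
Bits 10 -> D
Bits 00 -> F
Bits 10 -> D
Bits 00 -> F


Decoded message: DDFDF


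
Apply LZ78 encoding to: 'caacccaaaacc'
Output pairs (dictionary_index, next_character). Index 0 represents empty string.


LZ78 encoding steps:
Dictionary: {0: ''}
Step 1: w='' (idx 0), next='c' -> output (0, 'c'), add 'c' as idx 1
Step 2: w='' (idx 0), next='a' -> output (0, 'a'), add 'a' as idx 2
Step 3: w='a' (idx 2), next='c' -> output (2, 'c'), add 'ac' as idx 3
Step 4: w='c' (idx 1), next='c' -> output (1, 'c'), add 'cc' as idx 4
Step 5: w='a' (idx 2), next='a' -> output (2, 'a'), add 'aa' as idx 5
Step 6: w='aa' (idx 5), next='c' -> output (5, 'c'), add 'aac' as idx 6
Step 7: w='c' (idx 1), end of input -> output (1, '')


Encoded: [(0, 'c'), (0, 'a'), (2, 'c'), (1, 'c'), (2, 'a'), (5, 'c'), (1, '')]


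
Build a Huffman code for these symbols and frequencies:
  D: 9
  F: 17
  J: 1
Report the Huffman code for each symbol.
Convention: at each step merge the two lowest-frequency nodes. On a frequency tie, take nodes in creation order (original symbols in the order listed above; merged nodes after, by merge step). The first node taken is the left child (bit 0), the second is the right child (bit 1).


Huffman tree construction:
Step 1: Merge J(1) + D(9) = 10
Step 2: Merge (J+D)(10) + F(17) = 27
Read each symbol's code off the tree from the root (left child = 0, right child = 1).

Codes:
  D: 01 (length 2)
  F: 1 (length 1)
  J: 00 (length 2)
Average code length: 37/27 = 1.3704 bits/symbol


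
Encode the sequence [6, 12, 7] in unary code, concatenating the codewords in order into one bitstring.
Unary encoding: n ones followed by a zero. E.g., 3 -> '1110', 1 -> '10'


Encode each number as n ones followed by a terminating 0:
  6 -> 1111110 (7 bits)
  12 -> 1111111111110 (13 bits)
  7 -> 11111110 (8 bits)
Total length = 7 + 13 + 8 = 28 bits.

Unary([6, 12, 7]) = 1111110111111111111011111110 (28 bits)


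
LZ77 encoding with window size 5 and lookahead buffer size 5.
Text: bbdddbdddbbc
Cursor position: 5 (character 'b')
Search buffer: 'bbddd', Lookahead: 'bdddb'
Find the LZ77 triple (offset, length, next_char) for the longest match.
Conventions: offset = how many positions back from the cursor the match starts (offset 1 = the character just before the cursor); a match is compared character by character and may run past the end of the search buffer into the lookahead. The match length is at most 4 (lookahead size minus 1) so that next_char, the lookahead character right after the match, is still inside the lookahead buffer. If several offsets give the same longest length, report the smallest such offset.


Try each offset into the search buffer:
  offset=1 (pos 4, char 'd'): match length 0
  offset=2 (pos 3, char 'd'): match length 0
  offset=3 (pos 2, char 'd'): match length 0
  offset=4 (pos 1, char 'b'): match length 4
  offset=5 (pos 0, char 'b'): match length 1
Longest match has length 4 at offset 4.
next_char = character at position 5 + 4 = 9 -> 'b'

Best match: offset=4, length=4 (matching 'bddd' starting at position 1)
LZ77 triple: (4, 4, 'b')


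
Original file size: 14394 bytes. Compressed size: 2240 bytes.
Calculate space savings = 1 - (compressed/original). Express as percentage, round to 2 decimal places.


ratio = compressed/original = 2240/14394 = 0.15562
savings = 1 - ratio = 1 - 0.15562 = 0.84438
as a percentage: 0.84438 * 100 = 84.44%

Space savings = 1 - 2240/14394 = 84.44%


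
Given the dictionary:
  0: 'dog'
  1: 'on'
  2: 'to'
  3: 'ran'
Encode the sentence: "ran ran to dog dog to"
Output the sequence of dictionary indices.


Look up each word in the dictionary:
  'ran' -> 3
  'ran' -> 3
  'to' -> 2
  'dog' -> 0
  'dog' -> 0
  'to' -> 2

Encoded: [3, 3, 2, 0, 0, 2]


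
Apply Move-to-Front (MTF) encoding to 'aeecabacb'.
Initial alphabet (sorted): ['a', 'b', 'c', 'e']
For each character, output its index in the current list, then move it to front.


MTF encoding:
'a': index 0 in ['a', 'b', 'c', 'e'] -> ['a', 'b', 'c', 'e']
'e': index 3 in ['a', 'b', 'c', 'e'] -> ['e', 'a', 'b', 'c']
'e': index 0 in ['e', 'a', 'b', 'c'] -> ['e', 'a', 'b', 'c']
'c': index 3 in ['e', 'a', 'b', 'c'] -> ['c', 'e', 'a', 'b']
'a': index 2 in ['c', 'e', 'a', 'b'] -> ['a', 'c', 'e', 'b']
'b': index 3 in ['a', 'c', 'e', 'b'] -> ['b', 'a', 'c', 'e']
'a': index 1 in ['b', 'a', 'c', 'e'] -> ['a', 'b', 'c', 'e']
'c': index 2 in ['a', 'b', 'c', 'e'] -> ['c', 'a', 'b', 'e']
'b': index 2 in ['c', 'a', 'b', 'e'] -> ['b', 'c', 'a', 'e']


Output: [0, 3, 0, 3, 2, 3, 1, 2, 2]


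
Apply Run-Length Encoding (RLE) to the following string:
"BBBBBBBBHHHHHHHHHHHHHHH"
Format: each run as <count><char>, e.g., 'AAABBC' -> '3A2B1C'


Scanning runs left to right:
  i=0: run of 'B' x 8 -> '8B'
  i=8: run of 'H' x 15 -> '15H'

RLE = 8B15H


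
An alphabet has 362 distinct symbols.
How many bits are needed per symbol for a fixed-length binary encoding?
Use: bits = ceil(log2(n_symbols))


log2(362) = 8.4998
Bracket: 2^8 = 256 < 362 <= 2^9 = 512
So ceil(log2(362)) = 9

bits = ceil(log2(362)) = ceil(8.4998) = 9 bits


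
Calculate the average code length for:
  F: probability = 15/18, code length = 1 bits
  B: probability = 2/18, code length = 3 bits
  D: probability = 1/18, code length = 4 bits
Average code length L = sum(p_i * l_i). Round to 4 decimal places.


Weighted contributions p_i * l_i:
  F: (15/18) * 1 = 15/18
  B: (2/18) * 3 = 6/18
  D: (1/18) * 4 = 4/18
Sum = (15 + 6 + 4)/18 = 25/18

L = 25/18 = 1.3889 bits/symbol


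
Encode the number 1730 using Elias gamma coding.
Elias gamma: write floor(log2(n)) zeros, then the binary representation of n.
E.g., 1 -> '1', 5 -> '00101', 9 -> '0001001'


num_bits = floor(log2(1730)) + 1 = 11
leading_zeros = num_bits - 1 = 10
binary(1730) = 11011000010

Elias gamma(1730) = '0000000000' + '11011000010' = 000000000011011000010 (21 bits)


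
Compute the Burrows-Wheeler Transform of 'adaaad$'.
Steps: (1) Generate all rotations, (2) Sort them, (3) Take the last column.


Rotations (sorted):
  0: $adaaad -> last char: d
  1: aaad$ad -> last char: d
  2: aad$ada -> last char: a
  3: ad$adaa -> last char: a
  4: adaaad$ -> last char: $
  5: d$adaaa -> last char: a
  6: daaad$a -> last char: a


BWT = ddaa$aa


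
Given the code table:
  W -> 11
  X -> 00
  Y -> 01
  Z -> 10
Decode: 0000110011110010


Decoding:
00 -> X
00 -> X
11 -> W
00 -> X
11 -> W
11 -> W
00 -> X
10 -> Z


Result: XXWXWWXZ


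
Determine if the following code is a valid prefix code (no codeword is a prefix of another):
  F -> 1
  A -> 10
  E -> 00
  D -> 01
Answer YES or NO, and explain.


Checking each pair (does one codeword prefix another?):
  F='1' vs A='10': prefix -- VIOLATION

NO -- this is NOT a valid prefix code. F (1) is a prefix of A (10).


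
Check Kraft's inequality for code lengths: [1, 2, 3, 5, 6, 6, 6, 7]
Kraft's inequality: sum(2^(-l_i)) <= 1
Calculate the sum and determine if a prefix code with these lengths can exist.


Sum = 2^(-1) + 2^(-2) + 2^(-3) + 2^(-5) + 2^(-6) + 2^(-6) + 2^(-6) + 2^(-7)
    = 0.5 + 0.25 + 0.125 + 0.03125 + 0.015625 + 0.015625 + 0.015625 + 0.0078125
    = 123/128 = 0.9609375
Since 0.9609375 <= 1, Kraft's inequality IS satisfied.
A prefix code with these lengths CAN exist.

Kraft sum = 0.9609375. Satisfied.


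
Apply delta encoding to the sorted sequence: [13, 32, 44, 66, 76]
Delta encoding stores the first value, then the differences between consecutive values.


First value: 13
Deltas:
  32 - 13 = 19
  44 - 32 = 12
  66 - 44 = 22
  76 - 66 = 10


Delta encoded: [13, 19, 12, 22, 10]


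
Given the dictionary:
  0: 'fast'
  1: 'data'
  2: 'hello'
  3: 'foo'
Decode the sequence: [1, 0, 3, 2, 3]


Look up each index in the dictionary:
  1 -> 'data'
  0 -> 'fast'
  3 -> 'foo'
  2 -> 'hello'
  3 -> 'foo'

Decoded: "data fast foo hello foo"


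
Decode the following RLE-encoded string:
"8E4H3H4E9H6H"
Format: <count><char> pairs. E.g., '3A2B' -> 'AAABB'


Expanding each <count><char> pair:
  8E -> 'EEEEEEEE'
  4H -> 'HHHH'
  3H -> 'HHH'
  4E -> 'EEEE'
  9H -> 'HHHHHHHHH'
  6H -> 'HHHHHH'

Decoded = EEEEEEEEHHHHHHHEEEEHHHHHHHHHHHHHHH


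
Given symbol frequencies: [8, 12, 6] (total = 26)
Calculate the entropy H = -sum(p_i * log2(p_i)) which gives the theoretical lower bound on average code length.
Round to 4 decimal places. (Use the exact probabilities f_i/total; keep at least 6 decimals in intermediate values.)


Per-symbol terms -p_i * log2(p_i) with p_i = f_i/26:
  p = 8/26 = 0.307692: log2(p) = -1.700440, -p*log2(p) = 0.523212
  p = 12/26 = 0.461538: log2(p) = -1.115477, -p*log2(p) = 0.514836
  p = 6/26 = 0.230769: log2(p) = -2.115477, -p*log2(p) = 0.488187
H = 0.523212 + 0.514836 + 0.488187 = 1.526235

H = 1.5262 bits/symbol


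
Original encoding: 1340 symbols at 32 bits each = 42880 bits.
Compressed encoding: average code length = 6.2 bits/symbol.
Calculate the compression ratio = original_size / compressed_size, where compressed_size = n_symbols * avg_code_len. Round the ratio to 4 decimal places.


original_size = n_symbols * orig_bits = 1340 * 32 = 42880 bits
compressed_size = n_symbols * avg_code_len = 1340 * 6.2 = 8308.0 bits
ratio = original_size / compressed_size = 42880 / 8308.0 = 5.1613

Compression ratio = 5.1613


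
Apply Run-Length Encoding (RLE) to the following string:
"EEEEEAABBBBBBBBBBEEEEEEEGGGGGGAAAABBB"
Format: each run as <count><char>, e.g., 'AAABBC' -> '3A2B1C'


Scanning runs left to right:
  i=0: run of 'E' x 5 -> '5E'
  i=5: run of 'A' x 2 -> '2A'
  i=7: run of 'B' x 10 -> '10B'
  i=17: run of 'E' x 7 -> '7E'
  i=24: run of 'G' x 6 -> '6G'
  i=30: run of 'A' x 4 -> '4A'
  i=34: run of 'B' x 3 -> '3B'

RLE = 5E2A10B7E6G4A3B


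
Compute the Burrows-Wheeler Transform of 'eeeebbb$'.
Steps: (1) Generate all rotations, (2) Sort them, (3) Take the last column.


Rotations (sorted):
  0: $eeeebbb -> last char: b
  1: b$eeeebb -> last char: b
  2: bb$eeeeb -> last char: b
  3: bbb$eeee -> last char: e
  4: ebbb$eee -> last char: e
  5: eebbb$ee -> last char: e
  6: eeebbb$e -> last char: e
  7: eeeebbb$ -> last char: $


BWT = bbbeeee$


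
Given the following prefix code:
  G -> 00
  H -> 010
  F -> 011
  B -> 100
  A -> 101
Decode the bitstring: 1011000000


Decoding step by step:
Bits 101 -> A
Bits 100 -> B
Bits 00 -> G
Bits 00 -> G


Decoded message: ABGG


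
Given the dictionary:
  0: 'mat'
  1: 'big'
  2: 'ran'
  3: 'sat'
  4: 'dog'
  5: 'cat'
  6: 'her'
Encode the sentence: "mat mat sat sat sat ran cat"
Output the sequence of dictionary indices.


Look up each word in the dictionary:
  'mat' -> 0
  'mat' -> 0
  'sat' -> 3
  'sat' -> 3
  'sat' -> 3
  'ran' -> 2
  'cat' -> 5

Encoded: [0, 0, 3, 3, 3, 2, 5]


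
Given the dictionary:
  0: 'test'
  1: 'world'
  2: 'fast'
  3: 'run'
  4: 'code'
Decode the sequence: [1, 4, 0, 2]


Look up each index in the dictionary:
  1 -> 'world'
  4 -> 'code'
  0 -> 'test'
  2 -> 'fast'

Decoded: "world code test fast"


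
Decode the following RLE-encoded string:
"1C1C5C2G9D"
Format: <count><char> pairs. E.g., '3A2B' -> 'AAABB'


Expanding each <count><char> pair:
  1C -> 'C'
  1C -> 'C'
  5C -> 'CCCCC'
  2G -> 'GG'
  9D -> 'DDDDDDDDD'

Decoded = CCCCCCCGGDDDDDDDDD


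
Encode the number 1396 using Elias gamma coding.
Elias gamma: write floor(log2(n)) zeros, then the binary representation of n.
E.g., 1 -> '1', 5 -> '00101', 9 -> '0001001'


num_bits = floor(log2(1396)) + 1 = 11
leading_zeros = num_bits - 1 = 10
binary(1396) = 10101110100

Elias gamma(1396) = '0000000000' + '10101110100' = 000000000010101110100 (21 bits)


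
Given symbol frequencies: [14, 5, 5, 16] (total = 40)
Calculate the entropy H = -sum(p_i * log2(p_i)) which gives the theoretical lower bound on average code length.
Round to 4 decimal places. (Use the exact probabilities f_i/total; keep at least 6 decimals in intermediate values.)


Per-symbol terms -p_i * log2(p_i) with p_i = f_i/40:
  p = 14/40 = 0.350000: log2(p) = -1.514573, -p*log2(p) = 0.530101
  p = 5/40 = 0.125000: log2(p) = -3.000000, -p*log2(p) = 0.375000
  p = 5/40 = 0.125000: log2(p) = -3.000000, -p*log2(p) = 0.375000
  p = 16/40 = 0.400000: log2(p) = -1.321928, -p*log2(p) = 0.528771
H = 0.530101 + 0.375000 + 0.375000 + 0.528771 = 1.808872

H = 1.8089 bits/symbol
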